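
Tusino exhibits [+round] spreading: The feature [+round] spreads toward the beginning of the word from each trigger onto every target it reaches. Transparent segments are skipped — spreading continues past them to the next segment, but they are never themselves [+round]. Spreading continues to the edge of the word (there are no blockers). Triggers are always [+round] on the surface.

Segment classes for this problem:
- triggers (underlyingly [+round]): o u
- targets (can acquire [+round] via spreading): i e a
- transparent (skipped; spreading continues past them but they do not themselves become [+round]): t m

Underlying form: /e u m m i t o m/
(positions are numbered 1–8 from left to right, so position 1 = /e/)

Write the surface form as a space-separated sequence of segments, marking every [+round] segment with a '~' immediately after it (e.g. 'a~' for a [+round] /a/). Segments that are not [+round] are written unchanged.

From /u/ at 2 leftward: 1 /e/ → [+round]; word edge.
From /o/ at 7 leftward: 6 /t/ transparent; 5 /i/ → [+round]; 4 /m/ transparent; 3 /m/ transparent; 2 /u/ is itself a trigger — this domain ends here.
[+round] positions on the surface: 1 2 5 7.

e~ u~ m m i~ t o~ m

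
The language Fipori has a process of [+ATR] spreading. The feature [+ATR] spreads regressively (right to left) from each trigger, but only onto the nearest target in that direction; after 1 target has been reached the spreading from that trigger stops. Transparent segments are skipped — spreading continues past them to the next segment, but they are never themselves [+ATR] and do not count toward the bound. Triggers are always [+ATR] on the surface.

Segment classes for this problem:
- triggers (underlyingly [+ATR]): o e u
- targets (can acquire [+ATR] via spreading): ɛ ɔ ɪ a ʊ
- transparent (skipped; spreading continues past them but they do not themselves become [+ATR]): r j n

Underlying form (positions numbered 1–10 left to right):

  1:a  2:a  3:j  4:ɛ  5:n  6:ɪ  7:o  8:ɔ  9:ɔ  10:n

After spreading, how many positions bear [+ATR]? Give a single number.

From /o/ at 7 leftward: 6 /ɪ/ → [+ATR]; bound reached.
Targets with no active source: positions 1 2 4 8 9 stay [-ATR].
[+ATR] positions on the surface: 6 7.

2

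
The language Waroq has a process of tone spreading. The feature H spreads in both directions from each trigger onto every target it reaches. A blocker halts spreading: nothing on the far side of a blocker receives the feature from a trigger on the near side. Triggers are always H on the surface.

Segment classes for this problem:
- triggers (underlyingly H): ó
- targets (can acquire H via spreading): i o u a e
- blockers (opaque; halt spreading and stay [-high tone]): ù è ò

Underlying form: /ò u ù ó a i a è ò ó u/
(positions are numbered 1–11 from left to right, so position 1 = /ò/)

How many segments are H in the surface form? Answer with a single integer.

From /ó/ at 4 rightward: 5 /a/ → H; 6 /i/ → H; 7 /a/ → H; 8 /è/ blocks.
From /ó/ at 4 leftward: 3 /ù/ blocks.
From /ó/ at 10 rightward: 11 /u/ → H; word edge.
From /ó/ at 10 leftward: 9 /ò/ blocks.
Target with no active source: position 2 stays [-high tone].
H positions on the surface: 4 5 6 7 10 11.

6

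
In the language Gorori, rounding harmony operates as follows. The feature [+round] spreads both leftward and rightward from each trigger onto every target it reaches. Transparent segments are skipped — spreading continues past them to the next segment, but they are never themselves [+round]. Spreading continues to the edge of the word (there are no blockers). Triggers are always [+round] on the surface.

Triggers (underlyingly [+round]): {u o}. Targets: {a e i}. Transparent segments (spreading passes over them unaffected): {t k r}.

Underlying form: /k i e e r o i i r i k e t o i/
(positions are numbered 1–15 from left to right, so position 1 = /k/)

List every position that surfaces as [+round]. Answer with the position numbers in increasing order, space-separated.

From /o/ at 6 rightward: 7 /i/ → [+round]; 8 /i/ → [+round]; 9 /r/ transparent; 10 /i/ → [+round]; 11 /k/ transparent; 12 /e/ → [+round]; 13 /t/ transparent; 14 /o/ is itself a trigger — this domain ends here.
From /o/ at 6 leftward: 5 /r/ transparent; 4 /e/ → [+round]; 3 /e/ → [+round]; 2 /i/ → [+round]; 1 /k/ transparent; word edge.
From /o/ at 14 rightward: 15 /i/ → [+round]; word edge.
From /o/ at 14 leftward: 13 /t/ transparent; 12 /e/ → [+round]; 11 /k/ transparent; 10 /i/ → [+round]; 9 /r/ transparent; 8 /i/ → [+round]; 7 /i/ → [+round]; 6 /o/ is itself a trigger — this domain ends here.

2 3 4 6 7 8 10 12 14 15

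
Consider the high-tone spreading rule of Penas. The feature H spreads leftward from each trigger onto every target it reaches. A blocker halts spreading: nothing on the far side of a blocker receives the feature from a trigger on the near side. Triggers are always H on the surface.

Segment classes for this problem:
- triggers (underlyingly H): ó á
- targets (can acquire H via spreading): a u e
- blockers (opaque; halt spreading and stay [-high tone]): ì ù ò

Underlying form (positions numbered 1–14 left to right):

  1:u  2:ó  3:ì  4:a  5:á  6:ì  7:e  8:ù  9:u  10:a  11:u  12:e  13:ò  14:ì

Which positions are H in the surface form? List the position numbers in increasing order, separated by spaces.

From /ó/ at 2 leftward: 1 /u/ → H; word edge.
From /á/ at 5 leftward: 4 /a/ → H; 3 /ì/ blocks.
Targets with no active source: positions 7 9 10 11 12 stay [-high tone].

1 2 4 5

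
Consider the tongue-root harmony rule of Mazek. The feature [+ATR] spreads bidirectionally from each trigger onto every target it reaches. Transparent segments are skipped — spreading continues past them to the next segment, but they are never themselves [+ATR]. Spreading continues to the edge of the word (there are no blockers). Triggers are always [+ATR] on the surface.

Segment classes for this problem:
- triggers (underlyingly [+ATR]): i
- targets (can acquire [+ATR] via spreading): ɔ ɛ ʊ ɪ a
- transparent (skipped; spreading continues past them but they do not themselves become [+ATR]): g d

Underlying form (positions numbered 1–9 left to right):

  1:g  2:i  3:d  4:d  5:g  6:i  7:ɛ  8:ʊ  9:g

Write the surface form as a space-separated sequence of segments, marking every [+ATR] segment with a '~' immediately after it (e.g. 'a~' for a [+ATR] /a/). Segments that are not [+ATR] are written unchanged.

g i~ d d g i~ ɛ~ ʊ~ g

From /i/ at 2 rightward: 3 /d/ transparent; 4 /d/ transparent; 5 /g/ transparent; 6 /i/ is itself a trigger — this domain ends here.
From /i/ at 2 leftward: 1 /g/ transparent; word edge.
From /i/ at 6 rightward: 7 /ɛ/ → [+ATR]; 8 /ʊ/ → [+ATR]; 9 /g/ transparent; word edge.
From /i/ at 6 leftward: 5 /g/ transparent; 4 /d/ transparent; 3 /d/ transparent; 2 /i/ is itself a trigger — this domain ends here.
[+ATR] positions on the surface: 2 6 7 8.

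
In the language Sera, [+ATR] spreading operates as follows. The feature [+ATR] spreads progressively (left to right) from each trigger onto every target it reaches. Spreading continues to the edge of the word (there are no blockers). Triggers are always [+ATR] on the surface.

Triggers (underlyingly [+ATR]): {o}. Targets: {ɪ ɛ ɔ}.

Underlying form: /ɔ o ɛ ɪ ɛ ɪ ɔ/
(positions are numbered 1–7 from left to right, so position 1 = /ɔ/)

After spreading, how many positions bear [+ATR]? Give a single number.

6

From /o/ at 2 rightward: 3 /ɛ/ → [+ATR]; 4 /ɪ/ → [+ATR]; 5 /ɛ/ → [+ATR]; 6 /ɪ/ → [+ATR]; 7 /ɔ/ → [+ATR]; word edge.
Target with no active source: position 1 stays [-ATR].
[+ATR] positions on the surface: 2 3 4 5 6 7.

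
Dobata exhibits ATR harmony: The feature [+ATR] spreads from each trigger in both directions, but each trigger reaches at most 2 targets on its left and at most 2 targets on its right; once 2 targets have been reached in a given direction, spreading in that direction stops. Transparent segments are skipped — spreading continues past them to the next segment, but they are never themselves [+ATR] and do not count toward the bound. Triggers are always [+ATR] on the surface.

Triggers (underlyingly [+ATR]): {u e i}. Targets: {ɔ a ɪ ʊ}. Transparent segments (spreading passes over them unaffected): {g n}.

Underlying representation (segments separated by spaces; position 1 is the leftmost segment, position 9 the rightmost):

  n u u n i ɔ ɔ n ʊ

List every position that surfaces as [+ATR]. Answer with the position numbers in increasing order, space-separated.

2 3 5 6 7

From /u/ at 2 rightward: 3 /u/ is itself a trigger — this domain ends here.
From /u/ at 2 leftward: 1 /n/ transparent; word edge.
From /u/ at 3 rightward: 4 /n/ transparent; 5 /i/ is itself a trigger — this domain ends here.
From /u/ at 3 leftward: 2 /u/ is itself a trigger — this domain ends here.
From /i/ at 5 rightward: 6 /ɔ/ → [+ATR]; 7 /ɔ/ → [+ATR]; bound reached.
From /i/ at 5 leftward: 4 /n/ transparent; 3 /u/ is itself a trigger — this domain ends here.
Target with no active source: position 9 stays [-ATR].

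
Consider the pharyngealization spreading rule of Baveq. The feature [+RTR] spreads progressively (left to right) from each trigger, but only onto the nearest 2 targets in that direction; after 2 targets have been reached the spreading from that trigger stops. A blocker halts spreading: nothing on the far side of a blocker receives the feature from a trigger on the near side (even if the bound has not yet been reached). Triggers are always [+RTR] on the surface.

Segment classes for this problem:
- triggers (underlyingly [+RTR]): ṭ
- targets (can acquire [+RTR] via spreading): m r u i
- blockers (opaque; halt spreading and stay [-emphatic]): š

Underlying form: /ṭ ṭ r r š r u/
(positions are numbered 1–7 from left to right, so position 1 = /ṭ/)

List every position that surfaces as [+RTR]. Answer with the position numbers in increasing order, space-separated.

1 2 3 4

From /ṭ/ at 1 rightward: 2 /ṭ/ is itself a trigger — this domain ends here.
From /ṭ/ at 2 rightward: 3 /r/ → [+RTR]; 4 /r/ → [+RTR]; bound reached.
Targets with no active source: positions 6 7 stay [-emphatic].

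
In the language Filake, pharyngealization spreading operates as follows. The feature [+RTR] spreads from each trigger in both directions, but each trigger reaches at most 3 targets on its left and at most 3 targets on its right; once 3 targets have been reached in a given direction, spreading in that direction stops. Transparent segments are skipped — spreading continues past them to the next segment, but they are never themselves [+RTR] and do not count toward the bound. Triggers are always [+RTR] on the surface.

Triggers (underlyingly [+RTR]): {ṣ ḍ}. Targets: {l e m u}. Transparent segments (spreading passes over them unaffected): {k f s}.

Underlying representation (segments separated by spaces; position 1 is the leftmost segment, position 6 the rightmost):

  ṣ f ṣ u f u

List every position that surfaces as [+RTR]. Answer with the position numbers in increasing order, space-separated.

1 3 4 6

From /ṣ/ at 1 rightward: 2 /f/ transparent; 3 /ṣ/ is itself a trigger — this domain ends here.
From /ṣ/ at 1 leftward: word edge.
From /ṣ/ at 3 rightward: 4 /u/ → [+RTR]; 5 /f/ transparent; 6 /u/ → [+RTR]; word edge.
From /ṣ/ at 3 leftward: 2 /f/ transparent; 1 /ṣ/ is itself a trigger — this domain ends here.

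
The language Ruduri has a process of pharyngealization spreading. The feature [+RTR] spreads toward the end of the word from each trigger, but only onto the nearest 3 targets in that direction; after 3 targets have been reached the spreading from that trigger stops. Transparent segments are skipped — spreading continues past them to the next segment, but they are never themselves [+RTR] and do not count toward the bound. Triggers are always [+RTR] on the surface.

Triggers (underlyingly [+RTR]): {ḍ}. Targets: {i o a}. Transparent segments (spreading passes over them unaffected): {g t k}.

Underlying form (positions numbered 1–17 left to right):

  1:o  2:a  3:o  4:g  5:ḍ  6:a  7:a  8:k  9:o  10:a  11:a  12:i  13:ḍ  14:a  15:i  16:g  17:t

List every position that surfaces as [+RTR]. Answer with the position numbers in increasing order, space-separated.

From /ḍ/ at 5 rightward: 6 /a/ → [+RTR]; 7 /a/ → [+RTR]; 8 /k/ transparent; 9 /o/ → [+RTR]; bound reached.
From /ḍ/ at 13 rightward: 14 /a/ → [+RTR]; 15 /i/ → [+RTR]; 16 /g/ transparent; 17 /t/ transparent; word edge.
Targets with no active source: positions 1 2 3 10 11 12 stay [-emphatic].

5 6 7 9 13 14 15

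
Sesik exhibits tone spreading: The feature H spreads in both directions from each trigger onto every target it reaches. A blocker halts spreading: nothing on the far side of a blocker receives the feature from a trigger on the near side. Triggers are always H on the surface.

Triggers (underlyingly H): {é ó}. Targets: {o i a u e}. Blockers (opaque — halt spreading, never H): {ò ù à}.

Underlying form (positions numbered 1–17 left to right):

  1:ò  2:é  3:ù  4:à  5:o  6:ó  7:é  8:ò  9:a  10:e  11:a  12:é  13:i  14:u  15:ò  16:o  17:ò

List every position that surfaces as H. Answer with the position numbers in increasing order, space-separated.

From /é/ at 2 rightward: 3 /ù/ blocks.
From /é/ at 2 leftward: 1 /ò/ blocks.
From /ó/ at 6 rightward: 7 /é/ is itself a trigger — this domain ends here.
From /ó/ at 6 leftward: 5 /o/ → H; 4 /à/ blocks.
From /é/ at 7 rightward: 8 /ò/ blocks.
From /é/ at 7 leftward: 6 /ó/ is itself a trigger — this domain ends here.
From /é/ at 12 rightward: 13 /i/ → H; 14 /u/ → H; 15 /ò/ blocks.
From /é/ at 12 leftward: 11 /a/ → H; 10 /e/ → H; 9 /a/ → H; 8 /ò/ blocks.
Target with no active source: position 16 stays [-high tone].

2 5 6 7 9 10 11 12 13 14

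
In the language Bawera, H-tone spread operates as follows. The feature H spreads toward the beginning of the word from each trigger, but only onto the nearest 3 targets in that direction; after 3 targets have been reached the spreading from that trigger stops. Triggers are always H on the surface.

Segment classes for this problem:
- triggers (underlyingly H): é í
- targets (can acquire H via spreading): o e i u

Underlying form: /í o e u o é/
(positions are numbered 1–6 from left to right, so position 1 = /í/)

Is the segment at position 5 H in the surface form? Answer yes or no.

From /í/ at 1 leftward: word edge.
From /é/ at 6 leftward: 5 /o/ → H; 4 /u/ → H; 3 /e/ → H; bound reached.
Target with no active source: position 2 stays [-high tone].
H positions on the surface: 1 3 4 5 6.

yes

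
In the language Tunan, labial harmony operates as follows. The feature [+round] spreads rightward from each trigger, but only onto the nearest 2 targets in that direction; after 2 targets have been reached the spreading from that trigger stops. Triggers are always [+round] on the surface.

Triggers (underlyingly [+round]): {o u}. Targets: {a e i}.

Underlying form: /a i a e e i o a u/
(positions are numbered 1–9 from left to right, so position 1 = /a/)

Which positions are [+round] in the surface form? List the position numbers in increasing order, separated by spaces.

7 8 9

From /o/ at 7 rightward: 8 /a/ → [+round]; 9 /u/ is itself a trigger — this domain ends here.
From /u/ at 9 rightward: word edge.
Targets with no active source: positions 1 2 3 4 5 6 stay [-round].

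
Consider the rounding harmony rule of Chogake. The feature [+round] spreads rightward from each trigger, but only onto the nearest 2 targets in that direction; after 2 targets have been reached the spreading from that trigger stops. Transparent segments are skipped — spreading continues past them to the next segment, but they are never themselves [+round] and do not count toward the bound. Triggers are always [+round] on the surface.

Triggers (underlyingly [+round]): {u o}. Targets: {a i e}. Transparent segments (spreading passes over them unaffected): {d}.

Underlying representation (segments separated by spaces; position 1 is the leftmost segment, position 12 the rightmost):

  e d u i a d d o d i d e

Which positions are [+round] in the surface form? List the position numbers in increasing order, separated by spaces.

3 4 5 8 10 12

From /u/ at 3 rightward: 4 /i/ → [+round]; 5 /a/ → [+round]; bound reached.
From /o/ at 8 rightward: 9 /d/ transparent; 10 /i/ → [+round]; 11 /d/ transparent; 12 /e/ → [+round]; bound reached.
Target with no active source: position 1 stays [-round].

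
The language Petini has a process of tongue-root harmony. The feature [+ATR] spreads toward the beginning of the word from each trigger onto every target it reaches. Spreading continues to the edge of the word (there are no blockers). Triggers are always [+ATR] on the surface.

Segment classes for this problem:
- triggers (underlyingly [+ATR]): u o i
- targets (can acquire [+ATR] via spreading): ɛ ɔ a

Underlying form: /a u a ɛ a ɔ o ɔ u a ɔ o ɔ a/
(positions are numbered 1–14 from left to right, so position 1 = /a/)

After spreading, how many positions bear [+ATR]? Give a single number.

12

From /u/ at 2 leftward: 1 /a/ → [+ATR]; word edge.
From /o/ at 7 leftward: 6 /ɔ/ → [+ATR]; 5 /a/ → [+ATR]; 4 /ɛ/ → [+ATR]; 3 /a/ → [+ATR]; 2 /u/ is itself a trigger — this domain ends here.
From /u/ at 9 leftward: 8 /ɔ/ → [+ATR]; 7 /o/ is itself a trigger — this domain ends here.
From /o/ at 12 leftward: 11 /ɔ/ → [+ATR]; 10 /a/ → [+ATR]; 9 /u/ is itself a trigger — this domain ends here.
Targets with no active source: positions 13 14 stay [-ATR].
[+ATR] positions on the surface: 1 2 3 4 5 6 7 8 9 10 11 12.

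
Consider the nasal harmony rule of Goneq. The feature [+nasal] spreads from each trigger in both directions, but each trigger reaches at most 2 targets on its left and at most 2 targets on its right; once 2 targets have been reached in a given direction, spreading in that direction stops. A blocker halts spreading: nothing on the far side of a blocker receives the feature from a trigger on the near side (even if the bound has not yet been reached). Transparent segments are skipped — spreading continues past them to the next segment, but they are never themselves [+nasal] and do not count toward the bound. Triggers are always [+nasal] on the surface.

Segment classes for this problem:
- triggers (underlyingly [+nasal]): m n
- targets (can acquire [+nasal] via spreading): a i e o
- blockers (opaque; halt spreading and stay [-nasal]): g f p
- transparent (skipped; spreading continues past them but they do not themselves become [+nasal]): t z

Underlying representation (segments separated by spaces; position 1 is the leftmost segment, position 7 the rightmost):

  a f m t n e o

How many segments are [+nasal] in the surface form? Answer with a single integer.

4

From /m/ at 3 rightward: 4 /t/ transparent; 5 /n/ is itself a trigger — this domain ends here.
From /m/ at 3 leftward: 2 /f/ blocks.
From /n/ at 5 rightward: 6 /e/ → [+nasal]; 7 /o/ → [+nasal]; bound reached.
From /n/ at 5 leftward: 4 /t/ transparent; 3 /m/ is itself a trigger — this domain ends here.
Target with no active source: position 1 stays [-nasal].
[+nasal] positions on the surface: 3 5 6 7.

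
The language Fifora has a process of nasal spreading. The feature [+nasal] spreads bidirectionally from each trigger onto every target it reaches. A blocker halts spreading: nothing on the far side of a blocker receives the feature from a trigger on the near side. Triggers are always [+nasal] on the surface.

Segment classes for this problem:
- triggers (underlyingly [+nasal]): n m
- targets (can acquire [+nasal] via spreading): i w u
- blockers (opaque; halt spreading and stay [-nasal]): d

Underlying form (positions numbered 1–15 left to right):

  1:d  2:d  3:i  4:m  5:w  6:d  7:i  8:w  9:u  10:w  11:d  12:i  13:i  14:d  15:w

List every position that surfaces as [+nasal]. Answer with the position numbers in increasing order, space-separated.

3 4 5

From /m/ at 4 rightward: 5 /w/ → [+nasal]; 6 /d/ blocks.
From /m/ at 4 leftward: 3 /i/ → [+nasal]; 2 /d/ blocks.
Targets with no active source: positions 7 8 9 10 12 13 15 stay [-nasal].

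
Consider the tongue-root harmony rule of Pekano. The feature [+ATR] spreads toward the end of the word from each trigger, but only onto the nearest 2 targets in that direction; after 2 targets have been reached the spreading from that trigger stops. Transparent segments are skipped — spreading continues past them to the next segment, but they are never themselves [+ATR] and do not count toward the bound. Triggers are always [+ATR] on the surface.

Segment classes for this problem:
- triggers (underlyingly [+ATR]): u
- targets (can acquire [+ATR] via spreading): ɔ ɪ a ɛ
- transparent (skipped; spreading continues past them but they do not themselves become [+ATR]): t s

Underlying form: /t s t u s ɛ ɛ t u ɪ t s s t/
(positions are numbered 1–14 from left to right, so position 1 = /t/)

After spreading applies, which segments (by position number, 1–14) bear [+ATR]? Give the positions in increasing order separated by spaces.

4 6 7 9 10

From /u/ at 4 rightward: 5 /s/ transparent; 6 /ɛ/ → [+ATR]; 7 /ɛ/ → [+ATR]; bound reached.
From /u/ at 9 rightward: 10 /ɪ/ → [+ATR]; 11 /t/ transparent; 12 /s/ transparent; 13 /s/ transparent; 14 /t/ transparent; word edge.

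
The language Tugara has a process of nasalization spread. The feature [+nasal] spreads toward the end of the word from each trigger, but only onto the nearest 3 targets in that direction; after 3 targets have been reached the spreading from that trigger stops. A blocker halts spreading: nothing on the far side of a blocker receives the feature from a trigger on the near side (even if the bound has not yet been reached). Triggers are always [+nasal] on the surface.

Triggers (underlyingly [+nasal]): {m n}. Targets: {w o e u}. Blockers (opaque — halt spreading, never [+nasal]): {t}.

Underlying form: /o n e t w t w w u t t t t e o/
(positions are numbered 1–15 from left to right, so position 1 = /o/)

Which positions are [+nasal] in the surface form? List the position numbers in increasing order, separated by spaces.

From /n/ at 2 rightward: 3 /e/ → [+nasal]; 4 /t/ blocks.
Targets with no active source: positions 1 5 7 8 9 14 15 stay [-nasal].

2 3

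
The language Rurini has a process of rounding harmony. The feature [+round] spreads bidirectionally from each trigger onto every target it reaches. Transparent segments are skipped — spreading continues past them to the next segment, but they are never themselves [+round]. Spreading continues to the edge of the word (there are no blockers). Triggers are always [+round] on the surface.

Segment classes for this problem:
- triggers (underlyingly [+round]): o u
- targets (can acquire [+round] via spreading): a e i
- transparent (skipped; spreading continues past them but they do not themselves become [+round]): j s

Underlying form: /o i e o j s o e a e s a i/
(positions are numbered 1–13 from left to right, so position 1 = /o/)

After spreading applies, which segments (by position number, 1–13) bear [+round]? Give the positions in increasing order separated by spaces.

1 2 3 4 7 8 9 10 12 13

From /o/ at 1 rightward: 2 /i/ → [+round]; 3 /e/ → [+round]; 4 /o/ is itself a trigger — this domain ends here.
From /o/ at 1 leftward: word edge.
From /o/ at 4 rightward: 5 /j/ transparent; 6 /s/ transparent; 7 /o/ is itself a trigger — this domain ends here.
From /o/ at 4 leftward: 3 /e/ → [+round]; 2 /i/ → [+round]; 1 /o/ is itself a trigger — this domain ends here.
From /o/ at 7 rightward: 8 /e/ → [+round]; 9 /a/ → [+round]; 10 /e/ → [+round]; 11 /s/ transparent; 12 /a/ → [+round]; 13 /i/ → [+round]; word edge.
From /o/ at 7 leftward: 6 /s/ transparent; 5 /j/ transparent; 4 /o/ is itself a trigger — this domain ends here.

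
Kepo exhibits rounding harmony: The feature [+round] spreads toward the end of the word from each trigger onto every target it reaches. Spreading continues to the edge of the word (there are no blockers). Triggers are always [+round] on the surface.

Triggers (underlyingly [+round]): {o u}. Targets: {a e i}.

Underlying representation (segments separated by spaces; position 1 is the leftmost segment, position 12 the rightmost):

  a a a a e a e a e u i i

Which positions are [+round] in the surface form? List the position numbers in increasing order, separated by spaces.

From /u/ at 10 rightward: 11 /i/ → [+round]; 12 /i/ → [+round]; word edge.
Targets with no active source: positions 1 2 3 4 5 6 7 8 9 stay [-round].

10 11 12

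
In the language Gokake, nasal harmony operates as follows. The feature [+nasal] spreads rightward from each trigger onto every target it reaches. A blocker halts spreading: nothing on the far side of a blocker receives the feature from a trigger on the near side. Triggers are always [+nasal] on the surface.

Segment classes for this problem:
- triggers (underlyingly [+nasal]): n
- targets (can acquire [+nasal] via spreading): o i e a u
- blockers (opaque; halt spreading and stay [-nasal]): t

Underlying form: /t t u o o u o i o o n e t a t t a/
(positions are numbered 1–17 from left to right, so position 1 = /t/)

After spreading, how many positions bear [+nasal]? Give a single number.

2

From /n/ at 11 rightward: 12 /e/ → [+nasal]; 13 /t/ blocks.
Targets with no active source: positions 3 4 5 6 7 8 9 10 14 17 stay [-nasal].
[+nasal] positions on the surface: 11 12.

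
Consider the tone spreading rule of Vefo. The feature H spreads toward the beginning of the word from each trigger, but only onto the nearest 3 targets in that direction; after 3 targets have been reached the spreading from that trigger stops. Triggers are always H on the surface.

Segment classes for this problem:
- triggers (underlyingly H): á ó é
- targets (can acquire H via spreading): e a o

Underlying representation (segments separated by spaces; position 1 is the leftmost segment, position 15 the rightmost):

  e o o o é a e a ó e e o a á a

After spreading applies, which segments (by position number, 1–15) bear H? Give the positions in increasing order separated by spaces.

2 3 4 5 6 7 8 9 11 12 13 14

From /é/ at 5 leftward: 4 /o/ → H; 3 /o/ → H; 2 /o/ → H; bound reached.
From /ó/ at 9 leftward: 8 /a/ → H; 7 /e/ → H; 6 /a/ → H; bound reached.
From /á/ at 14 leftward: 13 /a/ → H; 12 /o/ → H; 11 /e/ → H; bound reached.
Targets with no active source: positions 1 10 15 stay [-high tone].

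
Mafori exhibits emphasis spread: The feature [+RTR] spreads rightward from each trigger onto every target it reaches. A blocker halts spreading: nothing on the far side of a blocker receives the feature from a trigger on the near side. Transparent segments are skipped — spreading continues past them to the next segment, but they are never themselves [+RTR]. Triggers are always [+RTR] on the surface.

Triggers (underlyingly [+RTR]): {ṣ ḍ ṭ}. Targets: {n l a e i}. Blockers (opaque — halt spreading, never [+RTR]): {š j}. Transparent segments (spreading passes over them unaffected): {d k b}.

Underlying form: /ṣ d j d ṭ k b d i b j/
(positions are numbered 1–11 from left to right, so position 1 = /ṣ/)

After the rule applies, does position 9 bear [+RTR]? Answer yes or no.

yes

From /ṣ/ at 1 rightward: 2 /d/ transparent; 3 /j/ blocks.
From /ṭ/ at 5 rightward: 6 /k/ transparent; 7 /b/ transparent; 8 /d/ transparent; 9 /i/ → [+RTR]; 10 /b/ transparent; 11 /j/ blocks.
[+RTR] positions on the surface: 1 5 9.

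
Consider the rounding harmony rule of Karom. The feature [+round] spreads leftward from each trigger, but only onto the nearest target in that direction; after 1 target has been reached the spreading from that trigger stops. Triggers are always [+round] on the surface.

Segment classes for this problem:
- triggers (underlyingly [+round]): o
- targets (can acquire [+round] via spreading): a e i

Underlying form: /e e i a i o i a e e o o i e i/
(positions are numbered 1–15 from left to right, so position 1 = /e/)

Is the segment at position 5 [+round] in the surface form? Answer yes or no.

From /o/ at 6 leftward: 5 /i/ → [+round]; bound reached.
From /o/ at 11 leftward: 10 /e/ → [+round]; bound reached.
From /o/ at 12 leftward: 11 /o/ is itself a trigger — this domain ends here.
Targets with no active source: positions 1 2 3 4 7 8 9 13 14 15 stay [-round].
[+round] positions on the surface: 5 6 10 11 12.

yes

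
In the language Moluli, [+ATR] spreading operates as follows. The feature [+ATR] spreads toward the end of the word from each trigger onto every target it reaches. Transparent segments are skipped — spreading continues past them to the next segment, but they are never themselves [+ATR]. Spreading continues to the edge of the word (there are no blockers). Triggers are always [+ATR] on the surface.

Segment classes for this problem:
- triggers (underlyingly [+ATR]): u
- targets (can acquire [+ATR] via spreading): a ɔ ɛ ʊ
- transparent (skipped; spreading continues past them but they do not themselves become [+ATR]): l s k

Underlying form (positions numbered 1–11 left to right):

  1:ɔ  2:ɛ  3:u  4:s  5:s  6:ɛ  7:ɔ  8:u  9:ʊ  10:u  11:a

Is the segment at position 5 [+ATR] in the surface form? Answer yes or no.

no

From /u/ at 3 rightward: 4 /s/ transparent; 5 /s/ transparent; 6 /ɛ/ → [+ATR]; 7 /ɔ/ → [+ATR]; 8 /u/ is itself a trigger — this domain ends here.
From /u/ at 8 rightward: 9 /ʊ/ → [+ATR]; 10 /u/ is itself a trigger — this domain ends here.
From /u/ at 10 rightward: 11 /a/ → [+ATR]; word edge.
Targets with no active source: positions 1 2 stay [-ATR].
[+ATR] positions on the surface: 3 6 7 8 9 10 11.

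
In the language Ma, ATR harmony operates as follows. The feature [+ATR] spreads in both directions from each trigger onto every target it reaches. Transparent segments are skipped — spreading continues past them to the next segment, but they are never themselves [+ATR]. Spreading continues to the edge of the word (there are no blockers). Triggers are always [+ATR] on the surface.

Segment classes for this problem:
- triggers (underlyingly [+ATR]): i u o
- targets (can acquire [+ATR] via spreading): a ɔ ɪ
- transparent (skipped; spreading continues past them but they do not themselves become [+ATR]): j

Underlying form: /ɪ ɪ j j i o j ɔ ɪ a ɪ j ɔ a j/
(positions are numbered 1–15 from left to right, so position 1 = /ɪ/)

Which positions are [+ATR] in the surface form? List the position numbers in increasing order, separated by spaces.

1 2 5 6 8 9 10 11 13 14

From /i/ at 5 rightward: 6 /o/ is itself a trigger — this domain ends here.
From /i/ at 5 leftward: 4 /j/ transparent; 3 /j/ transparent; 2 /ɪ/ → [+ATR]; 1 /ɪ/ → [+ATR]; word edge.
From /o/ at 6 rightward: 7 /j/ transparent; 8 /ɔ/ → [+ATR]; 9 /ɪ/ → [+ATR]; 10 /a/ → [+ATR]; 11 /ɪ/ → [+ATR]; 12 /j/ transparent; 13 /ɔ/ → [+ATR]; 14 /a/ → [+ATR]; 15 /j/ transparent; word edge.
From /o/ at 6 leftward: 5 /i/ is itself a trigger — this domain ends here.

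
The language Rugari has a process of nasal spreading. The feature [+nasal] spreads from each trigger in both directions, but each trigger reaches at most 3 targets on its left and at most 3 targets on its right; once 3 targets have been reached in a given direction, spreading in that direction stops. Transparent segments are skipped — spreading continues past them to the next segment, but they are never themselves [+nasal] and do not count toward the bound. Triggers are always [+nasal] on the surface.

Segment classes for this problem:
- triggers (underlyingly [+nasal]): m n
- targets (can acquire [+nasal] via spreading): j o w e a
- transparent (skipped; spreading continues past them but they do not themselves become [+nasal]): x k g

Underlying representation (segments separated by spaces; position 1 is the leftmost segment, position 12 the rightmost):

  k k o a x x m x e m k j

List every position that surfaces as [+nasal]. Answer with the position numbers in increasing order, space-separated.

3 4 7 9 10 12

From /m/ at 7 rightward: 8 /x/ transparent; 9 /e/ → [+nasal]; 10 /m/ is itself a trigger — this domain ends here.
From /m/ at 7 leftward: 6 /x/ transparent; 5 /x/ transparent; 4 /a/ → [+nasal]; 3 /o/ → [+nasal]; 2 /k/ transparent; 1 /k/ transparent; word edge.
From /m/ at 10 rightward: 11 /k/ transparent; 12 /j/ → [+nasal]; word edge.
From /m/ at 10 leftward: 9 /e/ → [+nasal]; 8 /x/ transparent; 7 /m/ is itself a trigger — this domain ends here.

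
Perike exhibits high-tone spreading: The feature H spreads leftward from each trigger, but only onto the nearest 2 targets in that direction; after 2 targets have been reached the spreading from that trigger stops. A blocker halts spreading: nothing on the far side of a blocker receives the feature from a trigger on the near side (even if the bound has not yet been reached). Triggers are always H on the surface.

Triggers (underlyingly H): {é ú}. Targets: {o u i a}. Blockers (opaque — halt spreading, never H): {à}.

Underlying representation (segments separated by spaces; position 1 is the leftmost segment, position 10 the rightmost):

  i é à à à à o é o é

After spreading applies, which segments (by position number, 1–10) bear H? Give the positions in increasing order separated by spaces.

From /é/ at 2 leftward: 1 /i/ → H; word edge.
From /é/ at 8 leftward: 7 /o/ → H; 6 /à/ blocks.
From /é/ at 10 leftward: 9 /o/ → H; 8 /é/ is itself a trigger — this domain ends here.

1 2 7 8 9 10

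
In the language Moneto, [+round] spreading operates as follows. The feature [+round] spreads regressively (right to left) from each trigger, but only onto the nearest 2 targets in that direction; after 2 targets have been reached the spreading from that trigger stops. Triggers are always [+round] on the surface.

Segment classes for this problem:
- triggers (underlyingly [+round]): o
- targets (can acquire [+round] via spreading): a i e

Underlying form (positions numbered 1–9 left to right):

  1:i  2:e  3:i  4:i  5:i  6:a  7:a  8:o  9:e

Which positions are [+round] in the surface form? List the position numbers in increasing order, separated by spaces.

From /o/ at 8 leftward: 7 /a/ → [+round]; 6 /a/ → [+round]; bound reached.
Targets with no active source: positions 1 2 3 4 5 9 stay [-round].

6 7 8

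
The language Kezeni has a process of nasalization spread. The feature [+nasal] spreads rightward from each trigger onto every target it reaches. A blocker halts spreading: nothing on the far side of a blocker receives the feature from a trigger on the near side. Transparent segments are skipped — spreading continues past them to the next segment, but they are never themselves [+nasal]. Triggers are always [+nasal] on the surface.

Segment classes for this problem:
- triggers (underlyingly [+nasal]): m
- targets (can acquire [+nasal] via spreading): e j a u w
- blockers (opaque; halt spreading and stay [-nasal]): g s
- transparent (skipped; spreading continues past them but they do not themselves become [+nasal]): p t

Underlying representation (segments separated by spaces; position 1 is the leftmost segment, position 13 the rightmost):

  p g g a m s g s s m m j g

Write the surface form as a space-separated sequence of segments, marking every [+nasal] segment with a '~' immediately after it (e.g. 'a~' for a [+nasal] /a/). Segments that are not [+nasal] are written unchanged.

From /m/ at 5 rightward: 6 /s/ blocks.
From /m/ at 10 rightward: 11 /m/ is itself a trigger — this domain ends here.
From /m/ at 11 rightward: 12 /j/ → [+nasal]; 13 /g/ blocks.
Target with no active source: position 4 stays [-nasal].
[+nasal] positions on the surface: 5 10 11 12.

p g g a m~ s g s s m~ m~ j~ g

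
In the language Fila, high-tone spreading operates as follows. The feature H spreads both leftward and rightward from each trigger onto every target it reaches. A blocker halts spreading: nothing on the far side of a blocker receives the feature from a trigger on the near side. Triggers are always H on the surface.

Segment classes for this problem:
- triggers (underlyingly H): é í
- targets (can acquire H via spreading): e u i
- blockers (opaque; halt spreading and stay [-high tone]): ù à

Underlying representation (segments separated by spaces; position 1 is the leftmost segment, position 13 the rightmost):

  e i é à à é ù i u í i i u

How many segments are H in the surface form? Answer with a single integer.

10

From /é/ at 3 rightward: 4 /à/ blocks.
From /é/ at 3 leftward: 2 /i/ → H; 1 /e/ → H; word edge.
From /é/ at 6 rightward: 7 /ù/ blocks.
From /é/ at 6 leftward: 5 /à/ blocks.
From /í/ at 10 rightward: 11 /i/ → H; 12 /i/ → H; 13 /u/ → H; word edge.
From /í/ at 10 leftward: 9 /u/ → H; 8 /i/ → H; 7 /ù/ blocks.
H positions on the surface: 1 2 3 6 8 9 10 11 12 13.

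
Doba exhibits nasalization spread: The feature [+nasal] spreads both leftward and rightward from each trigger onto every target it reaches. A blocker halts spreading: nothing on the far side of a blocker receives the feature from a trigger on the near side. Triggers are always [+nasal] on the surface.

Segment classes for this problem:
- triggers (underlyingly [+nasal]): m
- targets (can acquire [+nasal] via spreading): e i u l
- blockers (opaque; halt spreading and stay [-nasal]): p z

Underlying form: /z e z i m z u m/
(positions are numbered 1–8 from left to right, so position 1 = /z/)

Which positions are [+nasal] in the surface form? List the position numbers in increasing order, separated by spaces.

4 5 7 8

From /m/ at 5 rightward: 6 /z/ blocks.
From /m/ at 5 leftward: 4 /i/ → [+nasal]; 3 /z/ blocks.
From /m/ at 8 rightward: word edge.
From /m/ at 8 leftward: 7 /u/ → [+nasal]; 6 /z/ blocks.
Target with no active source: position 2 stays [-nasal].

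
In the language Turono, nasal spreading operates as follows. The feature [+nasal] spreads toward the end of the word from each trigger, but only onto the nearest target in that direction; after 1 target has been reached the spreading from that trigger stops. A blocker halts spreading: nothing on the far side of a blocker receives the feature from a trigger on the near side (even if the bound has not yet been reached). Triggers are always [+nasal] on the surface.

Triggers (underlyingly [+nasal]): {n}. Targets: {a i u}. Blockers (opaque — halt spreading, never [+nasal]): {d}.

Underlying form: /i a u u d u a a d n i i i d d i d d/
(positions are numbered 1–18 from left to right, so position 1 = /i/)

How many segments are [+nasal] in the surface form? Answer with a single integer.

From /n/ at 10 rightward: 11 /i/ → [+nasal]; bound reached.
Targets with no active source: positions 1 2 3 4 6 7 8 12 13 16 stay [-nasal].
[+nasal] positions on the surface: 10 11.

2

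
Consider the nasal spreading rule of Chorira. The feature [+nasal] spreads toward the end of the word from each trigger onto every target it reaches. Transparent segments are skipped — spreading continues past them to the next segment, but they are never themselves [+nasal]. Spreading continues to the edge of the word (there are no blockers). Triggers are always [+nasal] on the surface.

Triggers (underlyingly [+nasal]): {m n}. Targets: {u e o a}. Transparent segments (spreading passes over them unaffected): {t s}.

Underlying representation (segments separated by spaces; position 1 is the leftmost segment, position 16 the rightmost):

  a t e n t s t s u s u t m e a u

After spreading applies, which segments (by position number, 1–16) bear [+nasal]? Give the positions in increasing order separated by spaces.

From /n/ at 4 rightward: 5 /t/ transparent; 6 /s/ transparent; 7 /t/ transparent; 8 /s/ transparent; 9 /u/ → [+nasal]; 10 /s/ transparent; 11 /u/ → [+nasal]; 12 /t/ transparent; 13 /m/ is itself a trigger — this domain ends here.
From /m/ at 13 rightward: 14 /e/ → [+nasal]; 15 /a/ → [+nasal]; 16 /u/ → [+nasal]; word edge.
Targets with no active source: positions 1 3 stay [-nasal].

4 9 11 13 14 15 16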